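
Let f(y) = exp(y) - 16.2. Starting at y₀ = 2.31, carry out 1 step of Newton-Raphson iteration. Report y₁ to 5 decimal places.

2.91803

Newton update: y ← y − f(y)/f'(y).
f'(y) = exp(y)
y_0 = 2.310000: f = -6.125575, f' = 10.074425 → y_1 = 2.310000 - (-6.125575)/(10.074425) = 2.918032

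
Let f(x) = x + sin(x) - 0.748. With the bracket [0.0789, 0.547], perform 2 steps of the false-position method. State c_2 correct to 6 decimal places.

0.378575

f(0.078900) = -0.590282, f(0.547000) = 0.319127
step 1: c = 0.382736, f(c) = 0.008195 > 0 → new bracket [0.078900, 0.382736]
step 2: c = 0.378575, f(c) = 0.000172 > 0 → new bracket [0.078900, 0.378575]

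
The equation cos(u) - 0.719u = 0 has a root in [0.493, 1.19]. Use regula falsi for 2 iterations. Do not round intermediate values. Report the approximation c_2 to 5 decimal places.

0.88151

f(0.493000) = 0.526450, f(1.190000) = -0.483950
step 1: c = 0.856159, f(c) = 0.039766 > 0 → new bracket [0.856159, 1.190000]
step 2: c = 0.881507, f(c) = 0.002185 > 0 → new bracket [0.881507, 1.190000]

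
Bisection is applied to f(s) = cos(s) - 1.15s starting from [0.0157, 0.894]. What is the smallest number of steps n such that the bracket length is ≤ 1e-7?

Initial width b − a = 0.894 − 0.0157 = 0.878300.
After n steps the width is (b−a)/2^n; need (b−a)/2^n ≤ 1e-7.
So n ≥ log₂(0.878300/1e-7) = log₂(8783000.0000) ≈ 23.0663.
Hence n = 24.

24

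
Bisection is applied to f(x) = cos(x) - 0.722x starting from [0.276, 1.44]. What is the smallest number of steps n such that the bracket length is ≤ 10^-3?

Initial width b − a = 1.44 − 0.276 = 1.164000.
After n steps the width is (b−a)/2^n; need (b−a)/2^n ≤ 10^-3.
So n ≥ log₂(1.164000/10^-3) = log₂(1164.0000) ≈ 10.1849.
Hence n = 11.

11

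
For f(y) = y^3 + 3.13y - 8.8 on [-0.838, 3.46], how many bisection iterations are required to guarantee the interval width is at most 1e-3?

Initial width b − a = 3.46 − -0.838 = 4.298000.
After n steps the width is (b−a)/2^n; need (b−a)/2^n ≤ 1e-3.
So n ≥ log₂(4.298000/1e-3) = log₂(4298.0000) ≈ 12.0694.
Hence n = 13.

13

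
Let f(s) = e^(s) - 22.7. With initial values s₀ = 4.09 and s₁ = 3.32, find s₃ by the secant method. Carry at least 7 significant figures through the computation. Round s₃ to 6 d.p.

Secant update: s_(k+1) = s_k − f(s_k)·(s_k − s_(k-1))/(f(s_k) − f(s_(k-1))).
f(s_0) = 37.039892, f(s_1) = 4.960351
s_2 = 3.320000 - (4.960351)·(3.320000 - 4.090000)/(4.960351 - (37.039892)) = 3.200938; f(s_2) = 1.855541
s_3 = 3.200938 - (1.855541)·(3.200938 - 3.320000)/(1.855541 - (4.960351)) = 3.129782; f(s_3) = 0.168987

3.129782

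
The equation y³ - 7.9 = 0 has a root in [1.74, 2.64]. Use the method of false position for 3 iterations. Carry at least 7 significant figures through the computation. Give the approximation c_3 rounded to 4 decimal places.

1.9865

False-position update: c = (a·f(b) − b·f(a))/(f(b) − f(a)); replace the endpoint whose sign matches f(c).
f(1.740000) = -2.631976, f(2.640000) = 10.499744
step 1: c = 1.920386, f(c) = -0.817842 < 0 → new bracket [1.920386, 2.640000]
step 2: c = 1.972387, f(c) = -0.226797 < 0 → new bracket [1.972387, 2.640000]
step 3: c = 1.986503, f(c) = -0.060872 < 0 → new bracket [1.986503, 2.640000]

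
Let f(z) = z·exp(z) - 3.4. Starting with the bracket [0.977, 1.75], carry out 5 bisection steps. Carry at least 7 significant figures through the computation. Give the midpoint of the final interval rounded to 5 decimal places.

f(0.977000) = -0.804624, f(1.750000) = 6.670555 (opposite signs)
step 1: m = 1.363500, f(m) = 1.931086 > 0 → root in [0.977000, 1.363500]
step 2: m = 1.170250, f(m) = 0.371480 > 0 → root in [0.977000, 1.170250]
step 3: m = 1.073625, f(m) = -0.258609 < 0 → root in [1.073625, 1.170250]
step 4: m = 1.121938, f(m) = 0.045244 > 0 → root in [1.073625, 1.121938]
step 5: m = 1.097781, f(m) = -0.109392 < 0 → root in [1.097781, 1.121938]
Midpoint of [1.097781, 1.121938] = 1.109859

1.10986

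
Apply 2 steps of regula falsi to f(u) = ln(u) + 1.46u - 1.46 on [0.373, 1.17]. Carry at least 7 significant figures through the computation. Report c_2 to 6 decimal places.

1.005596

f(0.373000) = -1.901597, f(1.170000) = 0.405204
step 1: c = 1.030002, f(c) = 0.073364 > 0 → new bracket [0.373000, 1.030002]
step 2: c = 1.005596, f(c) = 0.013752 > 0 → new bracket [0.373000, 1.005596]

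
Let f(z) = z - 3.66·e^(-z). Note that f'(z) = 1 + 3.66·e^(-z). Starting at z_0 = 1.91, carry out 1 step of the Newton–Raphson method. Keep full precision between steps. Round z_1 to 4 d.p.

z_0 = 1.910000: f = 1.368026, f' = 1.541974 → z_1 = 1.910000 - (1.368026)/(1.541974) = 1.022809

1.0228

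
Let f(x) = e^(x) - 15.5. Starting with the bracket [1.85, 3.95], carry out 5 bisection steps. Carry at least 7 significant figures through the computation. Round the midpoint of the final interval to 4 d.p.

2.7359

f(1.850000) = -9.140180, f(3.950000) = 36.435367 (opposite signs)
step 1: m = 2.900000, f(m) = 2.674145 > 0 → root in [1.850000, 2.900000]
step 2: m = 2.375000, f(m) = -4.748987 < 0 → root in [2.375000, 2.900000]
step 3: m = 2.637500, f(m) = -1.521786 < 0 → root in [2.637500, 2.900000]
step 4: m = 2.768750, f(m) = 0.438698 > 0 → root in [2.637500, 2.768750]
step 5: m = 2.703125, f(m) = -0.573696 < 0 → root in [2.703125, 2.768750]
Midpoint of [2.703125, 2.768750] = 2.735938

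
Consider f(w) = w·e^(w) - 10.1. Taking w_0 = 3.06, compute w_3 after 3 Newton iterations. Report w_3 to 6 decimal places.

Newton update: w ← w − f(w)/f'(w).
f'(w) = (w + 1)·e^(w)
w_0 = 3.060000: f = 55.162325, f' = 86.589882 → w_1 = 3.060000 - (55.162325)/(86.589882) = 2.422947
w_1 = 2.422947: f = 17.228548, f' = 38.607601 → w_2 = 2.422947 - (17.228548)/(38.607601) = 1.976700
w_2 = 1.976700: f = 4.169555, f' = 21.488434 → w_3 = 1.976700 - (4.169555)/(21.488434) = 1.782662

1.782662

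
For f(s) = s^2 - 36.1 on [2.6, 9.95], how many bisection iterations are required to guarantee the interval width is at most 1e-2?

10

Initial width b − a = 9.95 − 2.6 = 7.350000.
After n steps the width is (b−a)/2^n; need (b−a)/2^n ≤ 1e-2.
So n ≥ log₂(7.350000/1e-2) = log₂(735.0000) ≈ 9.5216.
Hence n = 10.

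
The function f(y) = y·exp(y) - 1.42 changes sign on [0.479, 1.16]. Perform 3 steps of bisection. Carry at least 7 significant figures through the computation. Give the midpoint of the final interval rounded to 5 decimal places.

f(0.479000) = -0.646674, f(1.160000) = 2.280323 (opposite signs)
step 1: m = 0.819500, f(m) = 0.439745 > 0 → root in [0.479000, 0.819500]
step 2: m = 0.649250, f(m) = -0.177268 < 0 → root in [0.649250, 0.819500]
step 3: m = 0.734375, f(m) = 0.110569 > 0 → root in [0.649250, 0.734375]
Midpoint of [0.649250, 0.734375] = 0.691812

0.69181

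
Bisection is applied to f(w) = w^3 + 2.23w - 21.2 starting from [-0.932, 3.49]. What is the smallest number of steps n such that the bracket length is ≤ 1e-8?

Initial width b − a = 3.49 − -0.932 = 4.422000.
After n steps the width is (b−a)/2^n; need (b−a)/2^n ≤ 1e-8.
So n ≥ log₂(4.422000/1e-8) = log₂(442200000.0000) ≈ 28.7201.
Hence n = 29.

29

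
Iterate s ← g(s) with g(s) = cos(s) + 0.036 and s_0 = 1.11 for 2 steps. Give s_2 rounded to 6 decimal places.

0.922689

s_1 = g(1.110000) = 0.480662
s_2 = g(0.480662) = 0.922689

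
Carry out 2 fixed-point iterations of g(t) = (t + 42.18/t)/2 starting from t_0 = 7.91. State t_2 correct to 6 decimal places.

t_1 = g(7.910000) = 6.621245
t_2 = g(6.621245) = 6.495824

6.495824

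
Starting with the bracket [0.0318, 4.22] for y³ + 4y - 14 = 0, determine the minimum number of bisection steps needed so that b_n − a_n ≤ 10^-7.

Initial width b − a = 4.22 − 0.0318 = 4.188200.
After n steps the width is (b−a)/2^n; need (b−a)/2^n ≤ 10^-7.
So n ≥ log₂(4.188200/10^-7) = log₂(41882000.0000) ≈ 25.3198.
Hence n = 26.

26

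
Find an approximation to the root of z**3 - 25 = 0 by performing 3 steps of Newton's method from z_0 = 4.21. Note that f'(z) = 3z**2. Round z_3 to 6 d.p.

Newton update: z ← z − f(z)/f'(z).
z_0 = 4.210000: f = 49.618461, f' = 53.172300 → z_1 = 4.210000 - (49.618461)/(53.172300) = 3.276836
z_1 = 3.276836: f = 10.185541, f' = 32.212968 → z_2 = 3.276836 - (10.185541)/(32.212968) = 2.960642
z_2 = 2.960642: f = 0.951227, f' = 26.296212 → z_3 = 2.960642 - (0.951227)/(26.296212) = 2.924469

2.924469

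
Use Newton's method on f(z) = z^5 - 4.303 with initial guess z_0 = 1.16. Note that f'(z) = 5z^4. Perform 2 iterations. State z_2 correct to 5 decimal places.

Newton update: z ← z − f(z)/f'(z).
z_0 = 1.160000: f = -2.202658, f' = 9.053197 → z_1 = 1.160000 - (-2.202658)/(9.053197) = 1.403302
z_1 = 1.403302: f = 1.138959, f' = 19.389840 → z_2 = 1.403302 - (1.138959)/(19.389840) = 1.344562

1.34456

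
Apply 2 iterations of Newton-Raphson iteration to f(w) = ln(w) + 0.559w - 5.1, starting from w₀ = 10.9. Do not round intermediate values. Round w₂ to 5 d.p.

f'(w) = 1/w + 0.559
w_0 = 10.900000: f = 3.381863, f' = 0.650743 → w_1 = 10.900000 - (3.381863)/(0.650743) = 5.703076
w_1 = 5.703076: f = -0.170975, f' = 0.734344 → w_2 = 5.703076 - (-0.170975)/(0.734344) = 5.935903

5.93590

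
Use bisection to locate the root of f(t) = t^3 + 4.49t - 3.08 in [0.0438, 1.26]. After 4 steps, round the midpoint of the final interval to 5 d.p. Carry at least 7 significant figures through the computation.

0.61389

f(0.043800) = -2.883254, f(1.260000) = 4.577776 (opposite signs)
step 1: m = 0.651900, f(m) = 0.124071 > 0 → root in [0.043800, 0.651900]
step 2: m = 0.347850, f(m) = -1.476064 < 0 → root in [0.347850, 0.651900]
step 3: m = 0.499875, f(m) = -0.710655 < 0 → root in [0.499875, 0.651900]
step 4: m = 0.575887, f(m) = -0.303274 < 0 → root in [0.575887, 0.651900]
Midpoint of [0.575887, 0.651900] = 0.613894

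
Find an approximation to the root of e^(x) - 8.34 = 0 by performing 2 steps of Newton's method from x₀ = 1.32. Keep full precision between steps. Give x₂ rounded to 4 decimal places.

f'(x) = e^(x)
x_0 = 1.320000: f = -4.596579, f' = 3.743421 → x_1 = 1.320000 - (-4.596579)/(3.743421) = 2.547908
x_1 = 2.547908: f = 4.440345, f' = 12.780345 → x_2 = 2.547908 - (4.440345)/(12.780345) = 2.200473

2.2005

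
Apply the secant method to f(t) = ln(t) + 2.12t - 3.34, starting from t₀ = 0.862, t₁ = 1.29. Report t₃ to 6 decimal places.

Secant update: t_(k+1) = t_k − f(t_k)·(t_k − t_(k-1))/(f(t_k) − f(t_(k-1))).
f(t_0) = -1.661060, f(t_1) = -0.350558
t_2 = 1.290000 - (-0.350558)·(1.290000 - 0.862000)/(-0.350558 - (-1.661060)) = 1.404489; f(t_2) = -0.022808
t_3 = 1.404489 - (-0.022808)·(1.404489 - 1.290000)/(-0.022808 - (-0.350558)) = 1.412457; f(t_3) = -0.000261

1.412457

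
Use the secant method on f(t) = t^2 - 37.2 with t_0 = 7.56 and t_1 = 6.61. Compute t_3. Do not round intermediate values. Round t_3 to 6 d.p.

6.101288

Secant update: t_(k+1) = t_k − f(t_k)·(t_k − t_(k-1))/(f(t_k) − f(t_(k-1))).
f(t_0) = 19.953600, f(t_1) = 6.492100
t_2 = 6.610000 - (6.492100)·(6.610000 - 7.560000)/(6.492100 - (19.953600)) = 6.151842; f(t_2) = 0.645159
t_3 = 6.151842 - (0.645159)·(6.151842 - 6.610000)/(0.645159 - (6.492100)) = 6.101288; f(t_3) = 0.025717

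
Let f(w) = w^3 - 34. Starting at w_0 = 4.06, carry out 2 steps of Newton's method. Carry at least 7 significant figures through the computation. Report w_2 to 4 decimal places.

f'(w) = 3w^2
w_0 = 4.060000: f = 32.923416, f' = 49.450800 → w_1 = 4.060000 - (32.923416)/(49.450800) = 3.394219
w_1 = 3.394219: f = 5.103847, f' = 34.562163 → w_2 = 3.394219 - (5.103847)/(34.562163) = 3.246547

3.2465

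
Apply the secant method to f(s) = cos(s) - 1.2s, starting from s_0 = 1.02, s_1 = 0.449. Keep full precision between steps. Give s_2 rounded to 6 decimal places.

0.643547

Secant update: s_(k+1) = s_k − f(s_k)·(s_k − s_(k-1))/(f(s_k) − f(s_(k-1))).
f(s_0) = -0.700634, f(s_1) = 0.362082
s_2 = 0.449000 - (0.362082)·(0.449000 - 1.020000)/(0.362082 - (-0.700634)) = 0.643547; f(s_2) = 0.027715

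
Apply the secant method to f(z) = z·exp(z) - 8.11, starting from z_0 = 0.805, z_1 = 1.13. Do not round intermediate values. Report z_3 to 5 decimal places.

1.48196

f(z_0) = -6.309459, f(z_1) = -4.611908
z_2 = 1.130000 - (-4.611908)·(1.130000 - 0.805000)/(-4.611908 - (-6.309459)) = 2.012960; f(z_2) = 6.957899
z_3 = 2.012960 - (6.957899)·(2.012960 - 1.130000)/(6.957899 - (-4.611908)) = 1.481962; f(z_3) = -1.587037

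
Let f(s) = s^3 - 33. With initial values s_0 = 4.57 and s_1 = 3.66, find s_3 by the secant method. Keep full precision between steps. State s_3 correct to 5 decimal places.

f(s_0) = 62.443993, f(s_1) = 16.027896
s_2 = 3.660000 - (16.027896)·(3.660000 - 4.570000)/(16.027896 - (62.443993)) = 3.345769; f(s_2) = 4.453101
s_3 = 3.345769 - (4.453101)·(3.345769 - 3.660000)/(4.453101 - (16.027896)) = 3.224877; f(s_3) = 0.538163

3.22488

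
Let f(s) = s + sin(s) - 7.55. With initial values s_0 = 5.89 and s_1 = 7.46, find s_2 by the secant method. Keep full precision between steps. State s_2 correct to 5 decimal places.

f(s_0) = -2.043133, f(s_1) = 0.833388
s_2 = 7.460000 - (0.833388)·(7.460000 - 5.890000)/(0.833388 - (-2.043133)) = 7.005138; f(s_2) = 0.115990

7.00514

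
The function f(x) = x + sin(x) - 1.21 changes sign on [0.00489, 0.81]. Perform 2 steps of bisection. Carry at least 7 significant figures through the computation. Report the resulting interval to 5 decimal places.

[0.60872, 0.81000]

f(0.004890) = -1.200220, f(0.810000) = 0.324287 (opposite signs)
step 1: m = 0.407445, f(m) = -0.406290 < 0 → root in [0.407445, 0.810000]
step 2: m = 0.608723, f(m) = -0.029458 < 0 → root in [0.608723, 0.810000]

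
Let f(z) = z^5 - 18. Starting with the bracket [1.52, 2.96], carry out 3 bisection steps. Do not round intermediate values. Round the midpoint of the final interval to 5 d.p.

f(1.520000) = -9.886319, f(2.960000) = 209.226278 (opposite signs)
step 1: m = 2.240000, f(m) = 38.394934 > 0 → root in [1.520000, 2.240000]
step 2: m = 1.880000, f(m) = 5.484929 > 0 → root in [1.520000, 1.880000]
step 3: m = 1.700000, f(m) = -3.801430 < 0 → root in [1.700000, 1.880000]
Midpoint of [1.700000, 1.880000] = 1.790000

1.79000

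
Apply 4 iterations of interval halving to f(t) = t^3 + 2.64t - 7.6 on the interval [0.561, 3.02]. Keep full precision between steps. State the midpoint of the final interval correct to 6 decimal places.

f(0.561000) = -5.942402, f(3.020000) = 27.916408 (opposite signs)
step 1: m = 1.790500, f(m) = 2.867066 > 0 → root in [0.561000, 1.790500]
step 2: m = 1.175750, f(m) = -2.870677 < 0 → root in [1.175750, 1.790500]
step 3: m = 1.483125, f(m) = -0.422180 < 0 → root in [1.483125, 1.790500]
step 4: m = 1.636813, f(m) = 1.106460 > 0 → root in [1.483125, 1.636813]
Midpoint of [1.483125, 1.636813] = 1.559969

1.559969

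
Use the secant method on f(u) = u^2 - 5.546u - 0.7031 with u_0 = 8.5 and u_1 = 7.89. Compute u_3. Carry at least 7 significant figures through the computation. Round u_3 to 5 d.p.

5.81967

f(u_0) = 24.405900, f(u_1) = 17.791060
u_2 = 7.890000 - (17.791060)·(7.890000 - 8.500000)/(17.791060 - (24.405900)) = 6.249364; f(u_2) = 3.692476
u_3 = 6.249364 - (3.692476)·(6.249364 - 7.890000)/(3.692476 - (17.791060)) = 5.819675; f(u_3) = 0.889597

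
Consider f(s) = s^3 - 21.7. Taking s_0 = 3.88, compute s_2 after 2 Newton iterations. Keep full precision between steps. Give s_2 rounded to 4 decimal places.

2.8137

f'(s) = 3s^2
s_0 = 3.880000: f = 36.711072, f' = 45.163200 → s_1 = 3.880000 - (36.711072)/(45.163200) = 3.067146
s_1 = 3.067146: f = 7.153832, f' = 28.222160 → s_2 = 3.067146 - (7.153832)/(28.222160) = 2.813664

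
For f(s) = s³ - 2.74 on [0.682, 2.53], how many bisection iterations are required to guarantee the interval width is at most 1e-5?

Initial width b − a = 2.53 − 0.682 = 1.848000.
After n steps the width is (b−a)/2^n; need (b−a)/2^n ≤ 1e-5.
So n ≥ log₂(1.848000/1e-5) = log₂(184800.0000) ≈ 17.4956.
Hence n = 18.

18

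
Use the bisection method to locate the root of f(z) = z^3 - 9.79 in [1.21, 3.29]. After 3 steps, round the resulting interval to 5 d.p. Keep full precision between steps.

[1.99000, 2.25000]

f(1.210000) = -8.018439, f(3.290000) = 25.821289 (opposite signs)
step 1: m = 2.250000, f(m) = 1.600625 > 0 → root in [1.210000, 2.250000]
step 2: m = 1.730000, f(m) = -4.612283 < 0 → root in [1.730000, 2.250000]
step 3: m = 1.990000, f(m) = -1.909401 < 0 → root in [1.990000, 2.250000]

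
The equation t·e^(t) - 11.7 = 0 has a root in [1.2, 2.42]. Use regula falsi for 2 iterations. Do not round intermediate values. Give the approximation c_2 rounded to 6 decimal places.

False-position update: c = (a·f(b) − b·f(a))/(f(b) − f(a)); replace the endpoint whose sign matches f(c).
f(1.200000) = -7.715860, f(2.420000) = 15.514980
step 1: c = 1.605209, f(c) = -3.707823 < 0 → new bracket [1.605209, 2.420000]
step 2: c = 1.762371, f(c) = -1.432005 < 0 → new bracket [1.762371, 2.420000]

1.762371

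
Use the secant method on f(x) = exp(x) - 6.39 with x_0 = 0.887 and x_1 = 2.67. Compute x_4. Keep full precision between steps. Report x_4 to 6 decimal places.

f(x_0) = -3.962165, f(x_1) = 8.049969
x_2 = 2.670000 - (8.049969)·(2.670000 - 0.887000)/(8.049969 - (-3.962165)) = 1.475117; f(x_2) = -2.018453
x_3 = 1.475117 - (-2.018453)·(1.475117 - 2.670000)/(-2.018453 - (8.049969)) = 1.714659; f(x_3) = -0.835216
x_4 = 1.714659 - (-0.835216)·(1.714659 - 1.475117)/(-0.835216 - (-2.018453)) = 1.883746; f(x_4) = 0.188103

1.883746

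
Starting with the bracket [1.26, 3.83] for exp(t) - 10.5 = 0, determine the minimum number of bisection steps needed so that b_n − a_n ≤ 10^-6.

Initial width b − a = 3.83 − 1.26 = 2.570000.
After n steps the width is (b−a)/2^n; need (b−a)/2^n ≤ 10^-6.
So n ≥ log₂(2.570000/10^-6) = log₂(2570000.0000) ≈ 21.2933.
Hence n = 22.

22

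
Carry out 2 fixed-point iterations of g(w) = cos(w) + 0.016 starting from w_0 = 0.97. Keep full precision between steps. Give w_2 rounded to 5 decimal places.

w_1 = g(0.970000) = 0.581300
w_2 = g(0.581300) = 0.851750

0.85175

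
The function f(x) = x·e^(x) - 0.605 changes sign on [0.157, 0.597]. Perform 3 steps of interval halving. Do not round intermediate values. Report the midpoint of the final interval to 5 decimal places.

0.40450

f(0.157000) = -0.421311, f(0.597000) = 0.479546 (opposite signs)
step 1: m = 0.377000, f(m) = -0.055370 < 0 → root in [0.377000, 0.597000]
step 2: m = 0.487000, f(m) = 0.187557 > 0 → root in [0.377000, 0.487000]
step 3: m = 0.432000, f(m) = 0.060425 > 0 → root in [0.377000, 0.432000]
Midpoint of [0.377000, 0.432000] = 0.404500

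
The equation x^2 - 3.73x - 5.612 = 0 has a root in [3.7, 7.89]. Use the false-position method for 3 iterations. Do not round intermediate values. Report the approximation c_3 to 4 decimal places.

False-position update: c = (a·f(b) − b·f(a))/(f(b) − f(a)); replace the endpoint whose sign matches f(c).
f(3.700000) = -5.723000, f(7.890000) = 27.210400
step 1: c = 4.428117, f(c) = -2.520656 < 0 → new bracket [4.428117, 7.890000]
step 2: c = 4.721622, f(c) = -0.929935 < 0 → new bracket [4.721622, 7.890000]
step 3: c = 4.826325, f(c) = -0.320777 < 0 → new bracket [4.826325, 7.890000]

4.8263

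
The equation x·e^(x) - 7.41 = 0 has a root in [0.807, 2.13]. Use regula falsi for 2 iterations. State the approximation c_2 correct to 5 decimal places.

1.45412

f(0.807000) = -5.601372, f(2.130000) = 10.513666
step 1: c = 1.266857, f(c) = -2.913064 < 0 → new bracket [1.266857, 2.130000]
step 2: c = 1.454125, f(c) = -1.185278 < 0 → new bracket [1.454125, 2.130000]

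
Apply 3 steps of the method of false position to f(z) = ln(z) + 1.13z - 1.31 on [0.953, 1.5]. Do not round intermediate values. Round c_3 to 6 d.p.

1.086164

f(0.953000) = -0.281250, f(1.500000) = 0.790465
step 1: c = 1.096549, f(c) = 0.021269 > 0 → new bracket [0.953000, 1.096549]
step 2: c = 1.086457, f(c) = 0.000618 > 0 → new bracket [0.953000, 1.086457]
step 3: c = 1.086164, f(c) = 0.000018 > 0 → new bracket [0.953000, 1.086164]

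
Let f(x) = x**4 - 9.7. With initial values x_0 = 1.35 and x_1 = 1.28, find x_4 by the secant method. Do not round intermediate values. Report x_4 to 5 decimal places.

f(x_0) = -6.378494, f(x_1) = -7.015645
x_2 = 1.280000 - (-7.015645)·(1.280000 - 1.350000)/(-7.015645 - (-6.378494)) = 2.050767; f(x_2) = 7.987435
x_3 = 2.050767 - (7.987435)·(2.050767 - 1.280000)/(7.987435 - (-7.015645)) = 1.640421; f(x_3) = -2.458622
x_4 = 1.640421 - (-2.458622)·(1.640421 - 2.050767)/(-2.458622 - (7.987435)) = 1.737001; f(x_4) = -0.596663

1.73700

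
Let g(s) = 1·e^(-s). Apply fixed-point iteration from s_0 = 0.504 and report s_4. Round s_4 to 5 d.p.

0.56049

s_1 = g(0.504000) = 0.604109
s_2 = g(0.604109) = 0.546561
s_3 = g(0.546561) = 0.578937
s_4 = g(0.578937) = 0.560494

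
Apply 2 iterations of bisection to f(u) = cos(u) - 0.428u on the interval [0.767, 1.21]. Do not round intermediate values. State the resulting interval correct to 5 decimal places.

[0.98850, 1.09925]

f(0.767000) = 0.391720, f(1.210000) = -0.164861 (opposite signs)
step 1: m = 0.988500, f(m) = 0.126865 > 0 → root in [0.988500, 1.210000]
step 2: m = 1.099250, f(m) = -0.016215 < 0 → root in [0.988500, 1.099250]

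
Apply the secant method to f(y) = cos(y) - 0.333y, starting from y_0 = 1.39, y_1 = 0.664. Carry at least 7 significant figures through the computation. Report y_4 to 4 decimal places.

1.1704

Secant update: y_(k+1) = y_k − f(y_k)·(y_k − y_(k-1))/(f(y_k) − f(y_(k-1))).
f(y_0) = -0.283057, f(y_1) = 0.566421
y_2 = 0.664000 - (0.566421)·(0.664000 - 1.390000)/(0.566421 - (-0.283057)) = 1.148088; f(y_2) = 0.027919
y_3 = 1.148088 - (0.027919)·(1.148088 - 0.664000)/(0.027919 - (0.566421)) = 1.173186; f(y_3) = -0.003454
y_4 = 1.173186 - (-0.003454)·(1.173186 - 1.148088)/(-0.003454 - (0.027919)) = 1.170422; f(y_4) = 0.000012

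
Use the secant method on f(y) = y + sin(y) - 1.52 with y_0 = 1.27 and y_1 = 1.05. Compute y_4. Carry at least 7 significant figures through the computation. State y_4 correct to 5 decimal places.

0.80157

f(y_0) = 0.705101, f(y_1) = 0.397423
y_2 = 1.050000 - (0.397423)·(1.050000 - 1.270000)/(0.397423 - (0.705101)) = 0.765829; f(y_2) = -0.061036
y_3 = 0.765829 - (-0.061036)·(0.765829 - 1.050000)/(-0.061036 - (0.397423)) = 0.803662; f(y_3) = 0.003564
y_4 = 0.803662 - (0.003564)·(0.803662 - 0.765829)/(0.003564 - (-0.061036)) = 0.801574; f(y_4) = 0.000027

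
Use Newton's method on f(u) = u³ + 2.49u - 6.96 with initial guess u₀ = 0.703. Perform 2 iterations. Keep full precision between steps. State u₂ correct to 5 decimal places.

1.56058

f'(u) = 3u² + 2.49
u_0 = 0.703000: f = -4.862101, f' = 3.972627 → u_1 = 0.703000 - (-4.862101)/(3.972627) = 1.926901
u_1 = 1.926901: f = 4.992462, f' = 13.628839 → u_2 = 1.926901 - (4.992462)/(13.628839) = 1.560585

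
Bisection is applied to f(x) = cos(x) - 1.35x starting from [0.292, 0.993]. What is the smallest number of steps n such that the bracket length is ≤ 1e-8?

27

Initial width b − a = 0.993 − 0.292 = 0.701000.
After n steps the width is (b−a)/2^n; need (b−a)/2^n ≤ 1e-8.
So n ≥ log₂(0.701000/1e-8) = log₂(70100000.0000) ≈ 26.0629.
Hence n = 27.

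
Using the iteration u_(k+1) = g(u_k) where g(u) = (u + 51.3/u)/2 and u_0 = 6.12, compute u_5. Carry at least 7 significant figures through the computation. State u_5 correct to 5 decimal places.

7.16240

u_1 = g(6.120000) = 7.251176
u_2 = g(7.251176) = 7.162945
u_3 = g(7.162945) = 7.162402
u_4 = g(7.162402) = 7.162402
u_5 = g(7.162402) = 7.162402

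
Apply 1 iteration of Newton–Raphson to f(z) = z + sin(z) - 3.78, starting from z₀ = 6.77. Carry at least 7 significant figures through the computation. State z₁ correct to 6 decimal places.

4.934475

Newton update: z ← z − f(z)/f'(z).
f'(z) = 1 + cos(z)
z_0 = 6.770000: f = 3.457813, f' = 1.883827 → z_1 = 6.770000 - (3.457813)/(1.883827) = 4.934475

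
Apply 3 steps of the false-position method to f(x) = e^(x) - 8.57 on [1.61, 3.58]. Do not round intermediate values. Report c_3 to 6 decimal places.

False-position update: c = (a·f(b) − b·f(a))/(f(b) − f(a)); replace the endpoint whose sign matches f(c).
f(1.610000) = -3.567189, f(3.580000) = 27.303541
step 1: c = 1.837638, f(c) = -2.288314 < 0 → new bracket [1.837638, 3.580000]
step 2: c = 1.972374, f(c) = -1.382282 < 0 → new bracket [1.972374, 3.580000]
step 3: c = 2.049840, f(c) = -0.803339 < 0 → new bracket [2.049840, 3.580000]

2.049840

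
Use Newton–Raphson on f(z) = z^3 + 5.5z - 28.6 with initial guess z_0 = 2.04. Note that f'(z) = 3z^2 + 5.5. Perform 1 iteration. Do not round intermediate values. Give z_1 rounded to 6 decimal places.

2.534325

Newton update: z ← z − f(z)/f'(z).
z_0 = 2.040000: f = -8.890336, f' = 17.984800 → z_1 = 2.040000 - (-8.890336)/(17.984800) = 2.534325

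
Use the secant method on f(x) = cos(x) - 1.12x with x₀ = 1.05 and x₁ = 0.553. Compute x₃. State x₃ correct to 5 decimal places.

f(x_0) = -0.678429, f(x_1) = 0.231593
x_2 = 0.553000 - (0.231593)·(0.553000 - 1.050000)/(0.231593 - (-0.678429)) = 0.679482; f(x_2) = 0.016878
x_3 = 0.679482 - (0.016878)·(0.679482 - 0.553000)/(0.016878 - (0.231593)) = 0.689425; f(x_3) = -0.000543

0.68942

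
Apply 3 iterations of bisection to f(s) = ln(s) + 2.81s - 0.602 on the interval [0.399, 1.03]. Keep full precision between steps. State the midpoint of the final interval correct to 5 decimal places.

0.43844

f(0.399000) = -0.399604, f(1.030000) = 2.321859 (opposite signs)
step 1: m = 0.714500, f(m) = 1.069573 > 0 → root in [0.399000, 0.714500]
step 2: m = 0.556750, f(m) = 0.376829 > 0 → root in [0.399000, 0.556750]
step 3: m = 0.477875, f(m) = 0.002423 > 0 → root in [0.399000, 0.477875]
Midpoint of [0.399000, 0.477875] = 0.438438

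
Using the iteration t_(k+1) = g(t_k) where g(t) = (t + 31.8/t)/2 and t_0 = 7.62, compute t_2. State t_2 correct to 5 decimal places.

5.64477

t_1 = g(7.620000) = 5.896614
t_2 = g(5.896614) = 5.644770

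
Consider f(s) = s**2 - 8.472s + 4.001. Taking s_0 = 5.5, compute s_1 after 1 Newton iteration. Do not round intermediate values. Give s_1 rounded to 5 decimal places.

Newton update: s ← s − f(s)/f'(s).
f'(s) = 2s - 8.472
s_0 = 5.500000: f = -12.345000, f' = 2.528000 → s_1 = 5.500000 - (-12.345000)/(2.528000) = 10.383307

10.38331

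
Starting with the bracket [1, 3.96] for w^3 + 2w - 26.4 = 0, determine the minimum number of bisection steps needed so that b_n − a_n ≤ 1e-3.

12

Initial width b − a = 3.96 − 1 = 2.960000.
After n steps the width is (b−a)/2^n; need (b−a)/2^n ≤ 1e-3.
So n ≥ log₂(2.960000/1e-3) = log₂(2960.0000) ≈ 11.5314.
Hence n = 12.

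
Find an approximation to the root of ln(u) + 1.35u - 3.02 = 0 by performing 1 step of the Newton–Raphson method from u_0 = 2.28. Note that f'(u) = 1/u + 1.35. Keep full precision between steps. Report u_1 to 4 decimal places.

1.7868

u_0 = 2.280000: f = 0.882175, f' = 1.788596 → u_1 = 2.280000 - (0.882175)/(1.788596) = 1.786778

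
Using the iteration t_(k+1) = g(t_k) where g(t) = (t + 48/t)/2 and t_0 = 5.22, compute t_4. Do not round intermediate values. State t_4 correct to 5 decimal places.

t_1 = g(5.220000) = 7.207701
t_2 = g(7.207701) = 6.933622
t_3 = g(6.933622) = 6.928205
t_4 = g(6.928205) = 6.928203

6.92820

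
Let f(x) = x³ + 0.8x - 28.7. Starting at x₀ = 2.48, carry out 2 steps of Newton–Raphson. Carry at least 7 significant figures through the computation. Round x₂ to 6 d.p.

2.977792

Newton update: x ← x − f(x)/f'(x).
f'(x) = 3x² + 0.8
x_0 = 2.480000: f = -11.463008, f' = 19.251200 → x_1 = 2.480000 - (-11.463008)/(19.251200) = 3.075444
x_1 = 3.075444: f = 2.848993, f' = 29.175064 → x_2 = 3.075444 - (2.848993)/(29.175064) = 2.977792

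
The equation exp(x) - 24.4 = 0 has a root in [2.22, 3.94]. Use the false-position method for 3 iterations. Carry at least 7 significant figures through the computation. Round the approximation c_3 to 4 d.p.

False-position update: c = (a·f(b) − b·f(a))/(f(b) − f(a)); replace the endpoint whose sign matches f(c).
f(2.220000) = -15.192669, f(3.940000) = 27.018601
step 1: c = 2.839062, f(c) = -7.300283 < 0 → new bracket [2.839062, 3.940000]
step 2: c = 3.073253, f(c) = -2.787918 < 0 → new bracket [3.073253, 3.940000]
step 3: c = 3.154323, f(c) = -0.962842 < 0 → new bracket [3.154323, 3.940000]

3.1543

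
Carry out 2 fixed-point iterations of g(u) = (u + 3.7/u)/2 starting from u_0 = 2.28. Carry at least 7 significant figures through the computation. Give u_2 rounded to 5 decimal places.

u_1 = g(2.280000) = 1.951404
u_2 = g(1.951404) = 1.923737

1.92374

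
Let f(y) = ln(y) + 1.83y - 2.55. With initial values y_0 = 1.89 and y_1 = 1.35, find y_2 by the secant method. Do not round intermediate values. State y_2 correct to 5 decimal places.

1.26007

Secant update: y_(k+1) = y_k − f(y_k)·(y_k − y_(k-1))/(f(y_k) − f(y_(k-1))).
f(y_0) = 1.545277, f(y_1) = 0.220605
y_2 = 1.350000 - (0.220605)·(1.350000 - 1.890000)/(0.220605 - (1.545277)) = 1.260071; f(y_2) = -0.012902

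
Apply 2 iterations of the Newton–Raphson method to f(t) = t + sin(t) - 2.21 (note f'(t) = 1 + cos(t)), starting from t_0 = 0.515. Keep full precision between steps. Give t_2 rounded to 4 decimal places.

t_0 = 0.515000: f = -1.202465, f' = 1.870293 → t_1 = 0.515000 - (-1.202465)/(1.870293) = 1.157929
t_1 = 1.157929: f = -0.136097, f' = 1.401238 → t_2 = 1.157929 - (-0.136097)/(1.401238) = 1.255055

1.2551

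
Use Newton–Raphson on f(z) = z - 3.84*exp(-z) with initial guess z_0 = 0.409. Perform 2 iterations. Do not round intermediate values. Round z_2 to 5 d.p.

Newton update: z ← z − f(z)/f'(z).
f'(z) = 1 + 3.84*exp(-z)
z_0 = 0.409000: f = -2.141967, f' = 3.550967 → z_1 = 0.409000 - (-2.141967)/(3.550967) = 1.012207
z_1 = 1.012207: f = -0.383311, f' = 2.395518 → z_2 = 1.012207 - (-0.383311)/(2.395518) = 1.172219

1.17222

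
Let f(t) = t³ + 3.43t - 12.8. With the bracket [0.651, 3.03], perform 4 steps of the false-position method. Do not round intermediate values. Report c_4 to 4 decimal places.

1.8303

f(0.651000) = -10.291176, f(3.030000) = 25.411027
step 1: c = 1.336748, f(c) = -5.826328 < 0 → new bracket [1.336748, 3.030000]
step 2: c = 1.652570, f(c) = -2.618540 < 0 → new bracket [1.652570, 3.030000]
step 3: c = 1.781250, f(c) = -1.038669 < 0 → new bracket [1.781250, 3.030000]
step 4: c = 1.830288, f(c) = -0.390731 < 0 → new bracket [1.830288, 3.030000]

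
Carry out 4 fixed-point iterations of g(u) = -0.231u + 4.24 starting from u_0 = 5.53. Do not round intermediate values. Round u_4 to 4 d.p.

3.4503

u_1 = g(5.530000) = 2.962570
u_2 = g(2.962570) = 3.555646
u_3 = g(3.555646) = 3.418646
u_4 = g(3.418646) = 3.450293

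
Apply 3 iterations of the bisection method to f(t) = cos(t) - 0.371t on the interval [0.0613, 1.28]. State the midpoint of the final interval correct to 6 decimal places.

f(0.061300) = 0.975379, f(1.280000) = -0.188165 (opposite signs)
step 1: m = 0.670650, f(m) = 0.534607 > 0 → root in [0.670650, 1.280000]
step 2: m = 0.975325, f(m) = 0.199053 > 0 → root in [0.975325, 1.280000]
step 3: m = 1.127663, f(m) = 0.010410 > 0 → root in [1.127663, 1.280000]
Midpoint of [1.127663, 1.280000] = 1.203831

1.203831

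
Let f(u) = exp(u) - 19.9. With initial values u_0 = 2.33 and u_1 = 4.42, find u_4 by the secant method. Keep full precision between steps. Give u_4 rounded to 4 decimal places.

3.0373

f(u_0) = -9.622058, f(u_1) = 63.196285
u_2 = 4.420000 - (63.196285)·(4.420000 - 2.330000)/(63.196285 - (-9.622058)) = 2.606168; f(u_2) = -6.352960
u_3 = 2.606168 - (-6.352960)·(2.606168 - 4.420000)/(-6.352960 - (63.196285)) = 2.771852; f(u_3) = -3.911781
u_4 = 2.771852 - (-3.911781)·(2.771852 - 2.606168)/(-3.911781 - (-6.352960)) = 3.037347; f(u_4) = 0.949849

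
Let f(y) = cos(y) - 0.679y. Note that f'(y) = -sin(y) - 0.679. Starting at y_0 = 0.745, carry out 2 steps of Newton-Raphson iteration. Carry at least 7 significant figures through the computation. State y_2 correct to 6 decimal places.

Newton update: y ← y − f(y)/f'(y).
y_0 = 0.745000: f = 0.229233, f' = -1.356972 → y_1 = 0.745000 - (0.229233)/(-1.356972) = 0.913930
y_1 = 0.913930: f = -0.009920, f' = -1.470910 → y_2 = 0.913930 - (-0.009920)/(-1.470910) = 0.907186

0.907186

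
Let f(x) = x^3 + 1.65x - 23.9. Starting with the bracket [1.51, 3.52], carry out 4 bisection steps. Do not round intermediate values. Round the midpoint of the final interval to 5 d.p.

f(1.510000) = -17.965549, f(3.520000) = 25.522208 (opposite signs)
step 1: m = 2.515000, f(m) = -3.842309 < 0 → root in [2.515000, 3.520000]
step 2: m = 3.017500, f(m) = 8.554137 > 0 → root in [2.515000, 3.017500]
step 3: m = 2.766250, f(m) = 1.832042 > 0 → root in [2.515000, 2.766250]
step 4: m = 2.640625, f(m) = -1.130154 < 0 → root in [2.640625, 2.766250]
Midpoint of [2.640625, 2.766250] = 2.703438

2.70344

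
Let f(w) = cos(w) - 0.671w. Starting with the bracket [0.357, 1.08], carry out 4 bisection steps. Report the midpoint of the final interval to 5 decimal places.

f(0.357000) = 0.697402, f(1.080000) = -0.253352 (opposite signs)
step 1: m = 0.718500, f(m) = 0.270680 > 0 → root in [0.718500, 1.080000]
step 2: m = 0.899250, f(m) = 0.018801 > 0 → root in [0.899250, 1.080000]
step 3: m = 0.989625, f(m) = -0.115035 < 0 → root in [0.899250, 0.989625]
step 4: m = 0.944438, f(m) = -0.047519 < 0 → root in [0.899250, 0.944438]
Midpoint of [0.899250, 0.944438] = 0.921844

0.92184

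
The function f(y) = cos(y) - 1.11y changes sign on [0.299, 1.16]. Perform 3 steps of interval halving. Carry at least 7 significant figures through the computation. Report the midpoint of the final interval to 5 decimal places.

f(0.299000) = 0.623742, f(1.160000) = -0.888260 (opposite signs)
step 1: m = 0.729500, f(m) = -0.064237 < 0 → root in [0.299000, 0.729500]
step 2: m = 0.514250, f(m) = 0.299844 > 0 → root in [0.514250, 0.729500]
step 3: m = 0.621875, f(m) = 0.122506 > 0 → root in [0.621875, 0.729500]
Midpoint of [0.621875, 0.729500] = 0.675687

0.67569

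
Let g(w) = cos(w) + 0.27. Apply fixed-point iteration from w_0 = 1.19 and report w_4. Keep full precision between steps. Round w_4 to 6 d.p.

1.002264

w_1 = g(1.190000) = 0.641660
w_2 = g(0.641660) = 1.071103
w_3 = g(1.071103) = 0.749156
w_4 = g(0.749156) = 1.002264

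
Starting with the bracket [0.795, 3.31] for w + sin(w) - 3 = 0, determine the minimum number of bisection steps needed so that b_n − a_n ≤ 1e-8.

Initial width b − a = 3.31 − 0.795 = 2.515000.
After n steps the width is (b−a)/2^n; need (b−a)/2^n ≤ 1e-8.
So n ≥ log₂(2.515000/1e-8) = log₂(251500000.0000) ≈ 27.9060.
Hence n = 28.

28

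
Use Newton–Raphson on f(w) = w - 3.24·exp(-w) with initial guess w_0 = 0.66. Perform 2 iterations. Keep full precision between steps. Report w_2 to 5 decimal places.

1.08902

f'(w) = 1 + 3.24·exp(-w)
w_0 = 0.660000: f = -1.014598, f' = 2.674598 → w_1 = 0.660000 - (-1.014598)/(2.674598) = 1.039346
w_1 = 1.039346: f = -0.106596, f' = 2.145942 → w_2 = 1.039346 - (-0.106596)/(2.145942) = 1.089019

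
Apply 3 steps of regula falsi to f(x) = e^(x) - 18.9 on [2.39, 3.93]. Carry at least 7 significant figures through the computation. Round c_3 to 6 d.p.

2.895931

False-position update: c = (a·f(b) − b·f(a))/(f(b) − f(a)); replace the endpoint whose sign matches f(c).
f(2.390000) = -7.986506, f(3.930000) = 32.006978
step 1: c = 2.697531, f(c) = -4.056967 < 0 → new bracket [2.697531, 3.930000]
step 2: c = 2.836176, f(c) = -1.849566 < 0 → new bracket [2.836176, 3.930000]
step 3: c = 2.895931, f(c) = -0.799660 < 0 → new bracket [2.895931, 3.930000]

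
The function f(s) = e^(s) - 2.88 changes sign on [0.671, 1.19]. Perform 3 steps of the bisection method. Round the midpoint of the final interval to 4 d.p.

f(0.671000) = -0.923807, f(1.190000) = 0.407081 (opposite signs)
step 1: m = 0.930500, f(m) = -0.344223 < 0 → root in [0.930500, 1.190000]
step 2: m = 1.060250, f(m) = 0.007093 > 0 → root in [0.930500, 1.060250]
step 3: m = 0.995375, f(m) = -0.174261 < 0 → root in [0.995375, 1.060250]
Midpoint of [0.995375, 1.060250] = 1.027813

1.0278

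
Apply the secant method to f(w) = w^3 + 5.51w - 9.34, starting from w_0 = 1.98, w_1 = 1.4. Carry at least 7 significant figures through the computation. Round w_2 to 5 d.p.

f(w_0) = 9.332192, f(w_1) = 1.118000
w_2 = 1.400000 - (1.118000)·(1.400000 - 1.980000)/(1.118000 - (9.332192)) = 1.321059; f(w_2) = 0.244539

1.32106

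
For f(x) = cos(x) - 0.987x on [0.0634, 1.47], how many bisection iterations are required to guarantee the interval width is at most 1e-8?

Initial width b − a = 1.47 − 0.0634 = 1.406600.
After n steps the width is (b−a)/2^n; need (b−a)/2^n ≤ 1e-8.
So n ≥ log₂(1.406600/1e-8) = log₂(140660000.0000) ≈ 27.0676.
Hence n = 28.

28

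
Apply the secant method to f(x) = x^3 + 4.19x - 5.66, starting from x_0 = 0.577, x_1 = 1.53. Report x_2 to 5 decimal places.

f(x_0) = -3.050270, f(x_1) = 4.332277
x_2 = 1.530000 - (4.332277)·(1.530000 - 0.577000)/(4.332277 - (-3.050270)) = 0.970754; f(x_2) = -0.677738

0.97075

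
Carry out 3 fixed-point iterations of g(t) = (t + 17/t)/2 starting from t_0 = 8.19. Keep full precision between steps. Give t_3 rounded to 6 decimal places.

t_1 = g(8.190000) = 5.132851
t_2 = g(5.132851) = 4.222425
t_3 = g(4.222425) = 4.124274

4.124274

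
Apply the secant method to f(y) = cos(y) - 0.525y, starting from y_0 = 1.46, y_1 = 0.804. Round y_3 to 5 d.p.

1.01188

Secant update: y_(k+1) = y_k − f(y_k)·(y_k − y_(k-1))/(f(y_k) − f(y_(k-1))).
f(y_0) = -0.655930, f(y_1) = 0.271732
y_2 = 0.804000 - (0.271732)·(0.804000 - 1.460000)/(0.271732 - (-0.655930)) = 0.996156; f(y_2) = 0.020551
y_3 = 0.996156 - (0.020551)·(0.996156 - 0.804000)/(0.020551 - (0.271732)) = 1.011878; f(y_3) = -0.000966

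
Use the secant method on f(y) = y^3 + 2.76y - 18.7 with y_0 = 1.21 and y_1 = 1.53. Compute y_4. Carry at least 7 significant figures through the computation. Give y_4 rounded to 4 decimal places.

f(y_0) = -13.588839, f(y_1) = -10.895623
y_2 = 1.530000 - (-10.895623)·(1.530000 - 1.210000)/(-10.895623 - (-13.588839)) = 2.824586; f(y_2) = 11.631209
y_3 = 2.824586 - (11.631209)·(2.824586 - 1.530000)/(11.631209 - (-10.895623)) = 2.156156; f(y_3) = -2.725015
y_4 = 2.156156 - (-2.725015)·(2.156156 - 2.824586)/(-2.725015 - (11.631209)) = 2.283034; f(y_4) = -0.499099

2.2830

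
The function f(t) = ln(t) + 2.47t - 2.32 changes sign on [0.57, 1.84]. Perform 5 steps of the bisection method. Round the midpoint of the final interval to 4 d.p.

0.9470

f(0.570000) = -1.474219, f(1.840000) = 2.834566 (opposite signs)
step 1: m = 1.205000, f(m) = 0.842830 > 0 → root in [0.570000, 1.205000]
step 2: m = 0.887500, f(m) = -0.247222 < 0 → root in [0.887500, 1.205000]
step 3: m = 1.046250, f(m) = 0.309450 > 0 → root in [0.887500, 1.046250]
step 4: m = 0.966875, f(m) = 0.034495 > 0 → root in [0.887500, 0.966875]
step 5: m = 0.927188, f(m) = -0.105446 < 0 → root in [0.927188, 0.966875]
Midpoint of [0.927188, 0.966875] = 0.947031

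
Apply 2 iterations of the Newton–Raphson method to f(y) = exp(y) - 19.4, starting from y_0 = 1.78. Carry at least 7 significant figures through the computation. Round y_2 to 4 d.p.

3.3890

f'(y) = exp(y)
y_0 = 1.780000: f = -13.470144, f' = 5.929856 → y_1 = 1.780000 - (-13.470144)/(5.929856) = 4.051580
y_1 = 4.051580: f = 38.088220, f' = 57.488220 → y_2 = 4.051580 - (38.088220)/(57.488220) = 3.389040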